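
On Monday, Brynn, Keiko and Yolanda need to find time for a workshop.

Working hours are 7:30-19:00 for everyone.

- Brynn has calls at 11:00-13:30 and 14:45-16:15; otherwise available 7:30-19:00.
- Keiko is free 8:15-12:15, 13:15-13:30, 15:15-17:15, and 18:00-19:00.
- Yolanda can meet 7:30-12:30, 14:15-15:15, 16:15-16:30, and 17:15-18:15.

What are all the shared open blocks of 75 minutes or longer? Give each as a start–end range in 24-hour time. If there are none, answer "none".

08:15–11:00

Brynn free within 07:30–19:00: 07:30–11:00, 13:30–14:45, 16:15–19:00.
Brynn ∩ Keiko: 08:15–11:00, 16:15–17:15, 18:00–19:00.
Brynn ∩ Keiko ∩ Yolanda: 08:15–11:00, 16:15–16:30, 18:00–18:15.
Windows ≥ 75 min: 08:15–11:00.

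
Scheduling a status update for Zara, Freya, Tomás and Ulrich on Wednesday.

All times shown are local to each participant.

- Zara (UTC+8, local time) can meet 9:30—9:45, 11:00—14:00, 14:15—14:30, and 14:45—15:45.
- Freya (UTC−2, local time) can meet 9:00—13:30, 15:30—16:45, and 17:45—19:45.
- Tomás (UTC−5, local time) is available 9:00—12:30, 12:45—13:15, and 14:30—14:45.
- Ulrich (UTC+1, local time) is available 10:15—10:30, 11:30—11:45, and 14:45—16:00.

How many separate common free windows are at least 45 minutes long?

Zara → UTC: 01:30–01:45, 03:00–06:00, 06:15–06:30, 06:45–07:45.
Freya → UTC: 11:00–15:30, 17:30–18:45, 19:45–21:45.
Tomás → UTC: 14:00–17:30, 17:45–18:15, 19:30–19:45.
Ulrich → UTC: 09:15–09:30, 10:30–10:45, 13:45–15:00.
Zara ∩ Freya: (none).
Zara ∩ Freya ∩ Tomás: (none).
Zara ∩ Freya ∩ Tomás ∩ Ulrich: (none).
Windows ≥ 45 min: (none).
That's 0 windows.

0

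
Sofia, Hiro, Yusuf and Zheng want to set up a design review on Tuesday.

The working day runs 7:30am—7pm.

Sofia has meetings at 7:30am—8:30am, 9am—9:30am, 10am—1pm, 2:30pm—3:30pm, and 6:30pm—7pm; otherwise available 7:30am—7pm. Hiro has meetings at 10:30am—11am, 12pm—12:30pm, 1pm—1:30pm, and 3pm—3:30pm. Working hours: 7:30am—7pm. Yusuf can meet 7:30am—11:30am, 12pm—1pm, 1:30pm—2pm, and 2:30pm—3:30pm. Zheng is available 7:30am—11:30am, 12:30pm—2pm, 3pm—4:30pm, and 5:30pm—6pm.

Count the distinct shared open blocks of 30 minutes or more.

Sofia free within 07:30–19:00: 08:30–09:00, 09:30–10:00, 13:00–14:30, 15:30–18:30.
Hiro free within 07:30–19:00: 07:30–10:30, 11:00–12:00, 12:30–13:00, 13:30–15:00, 15:30–19:00.
Sofia ∩ Hiro: 08:30–09:00, 09:30–10:00, 13:30–14:30, 15:30–18:30.
Sofia ∩ Hiro ∩ Yusuf: 08:30–09:00, 09:30–10:00, 13:30–14:00.
Sofia ∩ Hiro ∩ Yusuf ∩ Zheng: 08:30–09:00, 09:30–10:00, 13:30–14:00.
Windows ≥ 30 min: 08:30–09:00, 09:30–10:00, 13:30–14:00.
That's 3 windows.

3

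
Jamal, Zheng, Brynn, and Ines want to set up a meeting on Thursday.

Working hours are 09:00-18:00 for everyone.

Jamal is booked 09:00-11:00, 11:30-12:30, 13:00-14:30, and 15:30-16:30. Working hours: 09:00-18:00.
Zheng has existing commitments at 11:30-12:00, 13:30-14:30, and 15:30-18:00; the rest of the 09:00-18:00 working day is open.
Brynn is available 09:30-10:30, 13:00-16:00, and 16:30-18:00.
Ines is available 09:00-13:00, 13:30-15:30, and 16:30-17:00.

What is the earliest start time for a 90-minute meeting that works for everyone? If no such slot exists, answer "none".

Jamal free within 09:00–18:00: 11:00–11:30, 12:30–13:00, 14:30–15:30, 16:30–18:00.
Zheng free within 09:00–18:00: 09:00–11:30, 12:00–13:30, 14:30–15:30.
Jamal ∩ Zheng: 11:00–11:30, 12:30–13:00, 14:30–15:30.
Jamal ∩ Zheng ∩ Brynn: 14:30–15:30.
Jamal ∩ Zheng ∩ Brynn ∩ Ines: 14:30–15:30.
Windows ≥ 90 min: (none).

none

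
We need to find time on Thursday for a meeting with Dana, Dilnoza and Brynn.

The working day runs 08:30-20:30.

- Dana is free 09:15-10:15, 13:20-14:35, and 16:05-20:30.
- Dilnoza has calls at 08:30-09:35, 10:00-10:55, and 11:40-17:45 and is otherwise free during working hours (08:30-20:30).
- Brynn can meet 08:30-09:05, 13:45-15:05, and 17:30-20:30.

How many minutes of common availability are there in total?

Dilnoza free within 08:30–20:30: 09:35–10:00, 10:55–11:40, 17:45–20:30.
Dana ∩ Dilnoza: 09:35–10:00, 17:45–20:30.
Dana ∩ Dilnoza ∩ Brynn: 17:45–20:30.
Total common minutes: 165.

165 minutes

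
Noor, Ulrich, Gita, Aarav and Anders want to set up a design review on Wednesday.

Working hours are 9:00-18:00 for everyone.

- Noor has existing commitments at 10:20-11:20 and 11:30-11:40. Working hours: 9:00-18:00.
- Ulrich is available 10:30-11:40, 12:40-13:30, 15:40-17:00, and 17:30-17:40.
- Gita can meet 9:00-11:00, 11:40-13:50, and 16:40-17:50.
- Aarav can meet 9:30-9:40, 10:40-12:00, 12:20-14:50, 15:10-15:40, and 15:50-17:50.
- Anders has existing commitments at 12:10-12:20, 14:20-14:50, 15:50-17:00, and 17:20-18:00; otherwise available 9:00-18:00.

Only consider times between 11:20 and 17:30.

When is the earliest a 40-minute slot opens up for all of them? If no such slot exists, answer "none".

12:40

Noor free within 09:00–18:00: 09:00–10:20, 11:20–11:30, 11:40–18:00.
Anders free within 09:00–18:00: 09:00–12:10, 12:20–14:20, 14:50–15:50, 17:00–17:20.
Noor ∩ Ulrich: 11:20–11:30, 12:40–13:30, 15:40–17:00, 17:30–17:40.
Noor ∩ Ulrich ∩ Gita: 12:40–13:30, 16:40–17:00, 17:30–17:40.
Noor ∩ Ulrich ∩ Gita ∩ Aarav: 12:40–13:30, 16:40–17:00, 17:30–17:40.
Noor ∩ Ulrich ∩ Gita ∩ Aarav ∩ Anders: 12:40–13:30.
Restricted to 11:20–17:30: 12:40–13:30.
Windows ≥ 40 min: 12:40–13:30.
Earliest such window starts at 12:40.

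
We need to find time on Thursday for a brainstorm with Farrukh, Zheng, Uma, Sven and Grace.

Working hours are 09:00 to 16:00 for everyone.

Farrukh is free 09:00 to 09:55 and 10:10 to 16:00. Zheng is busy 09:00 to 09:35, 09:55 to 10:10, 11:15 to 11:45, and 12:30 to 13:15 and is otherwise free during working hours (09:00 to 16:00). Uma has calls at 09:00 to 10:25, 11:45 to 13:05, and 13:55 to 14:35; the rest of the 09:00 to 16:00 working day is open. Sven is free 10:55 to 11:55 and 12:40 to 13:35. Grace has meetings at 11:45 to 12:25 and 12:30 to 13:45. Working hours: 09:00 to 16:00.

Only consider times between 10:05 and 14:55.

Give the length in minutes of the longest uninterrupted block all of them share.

20 minutes

Zheng free within 09:00–16:00: 09:35–09:55, 10:10–11:15, 11:45–12:30, 13:15–16:00.
Uma free within 09:00–16:00: 10:25–11:45, 13:05–13:55, 14:35–16:00.
Grace free within 09:00–16:00: 09:00–11:45, 12:25–12:30, 13:45–16:00.
Farrukh ∩ Zheng: 09:35–09:55, 10:10–11:15, 11:45–12:30, 13:15–16:00.
Farrukh ∩ Zheng ∩ Uma: 10:25–11:15, 13:15–13:55, 14:35–16:00.
Farrukh ∩ Zheng ∩ Uma ∩ Sven: 10:55–11:15, 13:15–13:35.
Farrukh ∩ Zheng ∩ Uma ∩ Sven ∩ Grace: 10:55–11:15.
Restricted to 10:05–14:55: 10:55–11:15.
Single common window of 20 minutes.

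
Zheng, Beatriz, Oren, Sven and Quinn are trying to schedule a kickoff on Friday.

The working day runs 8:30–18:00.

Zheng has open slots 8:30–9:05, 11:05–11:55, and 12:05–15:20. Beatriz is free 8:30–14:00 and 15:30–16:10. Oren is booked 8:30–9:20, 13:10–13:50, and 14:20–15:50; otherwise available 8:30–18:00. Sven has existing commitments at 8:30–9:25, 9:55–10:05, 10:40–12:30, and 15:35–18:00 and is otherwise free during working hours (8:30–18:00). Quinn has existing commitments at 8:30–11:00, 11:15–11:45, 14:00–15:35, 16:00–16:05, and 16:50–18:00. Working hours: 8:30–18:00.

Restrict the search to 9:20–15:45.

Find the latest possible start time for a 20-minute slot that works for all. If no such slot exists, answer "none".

12:50

Oren free within 08:30–18:00: 09:20–13:10, 13:50–14:20, 15:50–18:00.
Sven free within 08:30–18:00: 09:25–09:55, 10:05–10:40, 12:30–15:35.
Quinn free within 08:30–18:00: 11:00–11:15, 11:45–14:00, 15:35–16:00, 16:05–16:50.
Zheng ∩ Beatriz: 08:30–09:05, 11:05–11:55, 12:05–14:00.
Zheng ∩ Beatriz ∩ Oren: 11:05–11:55, 12:05–13:10, 13:50–14:00.
Zheng ∩ Beatriz ∩ Oren ∩ Sven: 12:30–13:10, 13:50–14:00.
Zheng ∩ Beatriz ∩ Oren ∩ Sven ∩ Quinn: 12:30–13:10, 13:50–14:00.
Restricted to 09:20–15:45: 12:30–13:10, 13:50–14:00.
Windows ≥ 20 min: 12:30–13:10.
Latest start in the last window 12:30–13:10 is 13:10 − 20 min = 12:50.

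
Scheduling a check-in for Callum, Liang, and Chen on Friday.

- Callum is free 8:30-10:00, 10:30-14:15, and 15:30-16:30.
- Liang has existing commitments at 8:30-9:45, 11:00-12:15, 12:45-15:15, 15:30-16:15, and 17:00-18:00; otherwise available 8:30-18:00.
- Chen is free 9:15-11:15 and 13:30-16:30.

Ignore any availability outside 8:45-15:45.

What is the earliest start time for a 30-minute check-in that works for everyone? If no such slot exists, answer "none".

Liang free within 08:30–18:00: 09:45–11:00, 12:15–12:45, 15:15–15:30, 16:15–17:00.
Callum ∩ Liang: 09:45–10:00, 10:30–11:00, 12:15–12:45, 16:15–16:30.
Callum ∩ Liang ∩ Chen: 09:45–10:00, 10:30–11:00, 16:15–16:30.
Restricted to 08:45–15:45: 09:45–10:00, 10:30–11:00.
Windows ≥ 30 min: 10:30–11:00.
Earliest such window starts at 10:30.

10:30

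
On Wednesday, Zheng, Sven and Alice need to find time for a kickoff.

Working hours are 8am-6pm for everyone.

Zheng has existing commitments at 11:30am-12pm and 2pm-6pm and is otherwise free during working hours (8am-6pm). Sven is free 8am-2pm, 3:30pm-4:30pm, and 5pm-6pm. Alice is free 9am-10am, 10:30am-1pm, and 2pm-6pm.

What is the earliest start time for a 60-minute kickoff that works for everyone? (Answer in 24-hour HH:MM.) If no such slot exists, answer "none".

Zheng free within 08:00–18:00: 08:00–11:30, 12:00–14:00.
Zheng ∩ Sven: 08:00–11:30, 12:00–14:00.
Zheng ∩ Sven ∩ Alice: 09:00–10:00, 10:30–11:30, 12:00–13:00.
Windows ≥ 60 min: 09:00–10:00, 10:30–11:30, 12:00–13:00.
Earliest such window starts at 09:00.

09:00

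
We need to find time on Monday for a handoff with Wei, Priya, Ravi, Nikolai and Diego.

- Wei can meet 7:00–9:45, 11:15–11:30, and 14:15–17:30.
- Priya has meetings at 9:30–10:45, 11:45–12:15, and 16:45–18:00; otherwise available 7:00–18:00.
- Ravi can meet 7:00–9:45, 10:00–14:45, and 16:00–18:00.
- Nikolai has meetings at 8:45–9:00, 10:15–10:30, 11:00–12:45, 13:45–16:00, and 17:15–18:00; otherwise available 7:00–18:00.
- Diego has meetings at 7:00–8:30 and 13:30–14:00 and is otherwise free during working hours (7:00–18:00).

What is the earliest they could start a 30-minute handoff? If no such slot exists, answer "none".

Priya free within 07:00–18:00: 07:00–09:30, 10:45–11:45, 12:15–16:45.
Nikolai free within 07:00–18:00: 07:00–08:45, 09:00–10:15, 10:30–11:00, 12:45–13:45, 16:00–17:15.
Diego free within 07:00–18:00: 08:30–13:30, 14:00–18:00.
Wei ∩ Priya: 07:00–09:30, 11:15–11:30, 14:15–16:45.
Wei ∩ Priya ∩ Ravi: 07:00–09:30, 11:15–11:30, 14:15–14:45, 16:00–16:45.
Wei ∩ Priya ∩ Ravi ∩ Nikolai: 07:00–08:45, 09:00–09:30, 16:00–16:45.
Wei ∩ Priya ∩ Ravi ∩ Nikolai ∩ Diego: 08:30–08:45, 09:00–09:30, 16:00–16:45.
Windows ≥ 30 min: 09:00–09:30, 16:00–16:45.
Earliest such window starts at 09:00.

09:00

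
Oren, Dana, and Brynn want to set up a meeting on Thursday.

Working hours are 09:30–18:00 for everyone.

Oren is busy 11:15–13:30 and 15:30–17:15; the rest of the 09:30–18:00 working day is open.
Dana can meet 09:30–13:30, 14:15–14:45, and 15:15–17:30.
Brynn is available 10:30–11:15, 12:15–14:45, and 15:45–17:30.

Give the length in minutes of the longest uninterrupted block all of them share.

45 minutes

Oren free within 09:30–18:00: 09:30–11:15, 13:30–15:30, 17:15–18:00.
Oren ∩ Dana: 09:30–11:15, 14:15–14:45, 15:15–15:30, 17:15–17:30.
Oren ∩ Dana ∩ Brynn: 10:30–11:15, 14:15–14:45, 17:15–17:30.
Common window lengths: 45, 30, 15 min; longest is 45.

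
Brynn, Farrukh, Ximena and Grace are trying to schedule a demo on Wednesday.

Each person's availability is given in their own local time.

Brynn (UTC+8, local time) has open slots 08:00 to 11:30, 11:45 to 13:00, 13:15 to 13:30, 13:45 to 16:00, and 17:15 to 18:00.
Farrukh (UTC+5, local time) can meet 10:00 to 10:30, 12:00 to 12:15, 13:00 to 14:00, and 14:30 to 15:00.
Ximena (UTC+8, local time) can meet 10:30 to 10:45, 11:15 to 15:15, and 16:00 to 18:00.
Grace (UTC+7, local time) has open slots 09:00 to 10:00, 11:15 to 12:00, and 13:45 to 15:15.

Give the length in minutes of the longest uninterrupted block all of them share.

Brynn → UTC: 00:00–03:30, 03:45–05:00, 05:15–05:30, 05:45–08:00, 09:15–10:00.
Farrukh → UTC: 05:00–05:30, 07:00–07:15, 08:00–09:00, 09:30–10:00.
Ximena → UTC: 02:30–02:45, 03:15–07:15, 08:00–10:00.
Grace → UTC: 02:00–03:00, 04:15–05:00, 06:45–08:15.
Brynn ∩ Farrukh: 05:15–05:30, 07:00–07:15, 09:30–10:00.
Brynn ∩ Farrukh ∩ Ximena: 05:15–05:30, 07:00–07:15, 09:30–10:00.
Brynn ∩ Farrukh ∩ Ximena ∩ Grace: 07:00–07:15.
Single common window of 15 minutes.

15 minutes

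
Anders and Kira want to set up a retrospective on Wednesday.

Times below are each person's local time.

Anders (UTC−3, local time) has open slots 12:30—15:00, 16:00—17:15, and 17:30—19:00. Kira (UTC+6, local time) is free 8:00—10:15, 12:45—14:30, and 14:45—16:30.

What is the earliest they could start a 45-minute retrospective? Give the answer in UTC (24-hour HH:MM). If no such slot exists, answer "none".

none

Anders → UTC: 15:30–18:00, 19:00–20:15, 20:30–22:00.
Kira → UTC: 02:00–04:15, 06:45–08:30, 08:45–10:30.
Anders ∩ Kira: (none).
Windows ≥ 45 min: (none).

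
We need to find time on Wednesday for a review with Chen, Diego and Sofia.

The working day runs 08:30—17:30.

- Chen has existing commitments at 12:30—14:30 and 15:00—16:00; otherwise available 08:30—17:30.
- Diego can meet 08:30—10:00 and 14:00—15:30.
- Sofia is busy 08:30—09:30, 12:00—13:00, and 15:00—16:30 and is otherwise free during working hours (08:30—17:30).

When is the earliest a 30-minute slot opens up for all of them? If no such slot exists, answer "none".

09:30

Chen free within 08:30–17:30: 08:30–12:30, 14:30–15:00, 16:00–17:30.
Sofia free within 08:30–17:30: 09:30–12:00, 13:00–15:00, 16:30–17:30.
Chen ∩ Diego: 08:30–10:00, 14:30–15:00.
Chen ∩ Diego ∩ Sofia: 09:30–10:00, 14:30–15:00.
Windows ≥ 30 min: 09:30–10:00, 14:30–15:00.
Earliest such window starts at 09:30.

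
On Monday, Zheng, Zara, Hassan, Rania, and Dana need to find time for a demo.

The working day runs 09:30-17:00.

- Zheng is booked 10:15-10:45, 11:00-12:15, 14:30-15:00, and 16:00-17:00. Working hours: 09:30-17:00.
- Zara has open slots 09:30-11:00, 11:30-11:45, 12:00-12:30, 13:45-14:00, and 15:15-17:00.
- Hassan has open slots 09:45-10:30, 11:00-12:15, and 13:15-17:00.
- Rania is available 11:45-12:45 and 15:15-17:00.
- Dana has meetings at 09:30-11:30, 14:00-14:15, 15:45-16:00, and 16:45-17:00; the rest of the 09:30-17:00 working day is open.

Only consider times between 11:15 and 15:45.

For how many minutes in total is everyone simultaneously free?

30 minutes

Zheng free within 09:30–17:00: 09:30–10:15, 10:45–11:00, 12:15–14:30, 15:00–16:00.
Dana free within 09:30–17:00: 11:30–14:00, 14:15–15:45, 16:00–16:45.
Zheng ∩ Zara: 09:30–10:15, 10:45–11:00, 12:15–12:30, 13:45–14:00, 15:15–16:00.
Zheng ∩ Zara ∩ Hassan: 09:45–10:15, 13:45–14:00, 15:15–16:00.
Zheng ∩ Zara ∩ Hassan ∩ Rania: 15:15–16:00.
Zheng ∩ Zara ∩ Hassan ∩ Rania ∩ Dana: 15:15–15:45.
Restricted to 11:15–15:45: 15:15–15:45.
Total common minutes: 30.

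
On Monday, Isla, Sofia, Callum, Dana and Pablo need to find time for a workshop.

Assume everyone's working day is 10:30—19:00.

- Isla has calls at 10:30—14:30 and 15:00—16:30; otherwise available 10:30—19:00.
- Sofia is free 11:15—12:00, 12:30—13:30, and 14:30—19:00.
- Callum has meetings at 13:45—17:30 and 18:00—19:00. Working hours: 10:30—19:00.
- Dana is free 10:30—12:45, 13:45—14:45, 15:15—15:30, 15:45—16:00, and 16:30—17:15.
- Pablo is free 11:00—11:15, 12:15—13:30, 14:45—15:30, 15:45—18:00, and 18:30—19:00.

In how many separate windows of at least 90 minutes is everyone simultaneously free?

0

Isla free within 10:30–19:00: 14:30–15:00, 16:30–19:00.
Callum free within 10:30–19:00: 10:30–13:45, 17:30–18:00.
Isla ∩ Sofia: 14:30–15:00, 16:30–19:00.
Isla ∩ Sofia ∩ Callum: 17:30–18:00.
Isla ∩ Sofia ∩ Callum ∩ Dana: (none).
Isla ∩ Sofia ∩ Callum ∩ Dana ∩ Pablo: (none).
Windows ≥ 90 min: (none).
That's 0 windows.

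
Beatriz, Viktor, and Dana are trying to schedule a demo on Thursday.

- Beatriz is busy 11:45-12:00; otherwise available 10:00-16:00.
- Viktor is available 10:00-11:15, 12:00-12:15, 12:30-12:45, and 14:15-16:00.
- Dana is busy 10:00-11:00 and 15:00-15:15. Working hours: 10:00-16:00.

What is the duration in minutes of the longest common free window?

45 minutes

Beatriz free within 10:00–16:00: 10:00–11:45, 12:00–16:00.
Dana free within 10:00–16:00: 11:00–15:00, 15:15–16:00.
Beatriz ∩ Viktor: 10:00–11:15, 12:00–12:15, 12:30–12:45, 14:15–16:00.
Beatriz ∩ Viktor ∩ Dana: 11:00–11:15, 12:00–12:15, 12:30–12:45, 14:15–15:00, 15:15–16:00.
Common window lengths: 15, 15, 15, 45, 45 min; longest is 45.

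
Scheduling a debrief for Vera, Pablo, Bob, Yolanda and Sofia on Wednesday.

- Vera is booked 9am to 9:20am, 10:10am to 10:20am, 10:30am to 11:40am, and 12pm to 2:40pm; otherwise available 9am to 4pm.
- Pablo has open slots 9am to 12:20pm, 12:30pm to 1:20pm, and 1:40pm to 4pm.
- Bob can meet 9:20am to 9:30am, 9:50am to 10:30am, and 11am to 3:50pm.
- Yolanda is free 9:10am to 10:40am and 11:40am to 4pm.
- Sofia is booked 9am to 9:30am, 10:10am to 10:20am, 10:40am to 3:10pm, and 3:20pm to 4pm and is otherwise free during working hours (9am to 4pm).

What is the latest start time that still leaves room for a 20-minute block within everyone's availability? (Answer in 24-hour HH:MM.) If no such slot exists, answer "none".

09:50

Vera free within 09:00–16:00: 09:20–10:10, 10:20–10:30, 11:40–12:00, 14:40–16:00.
Sofia free within 09:00–16:00: 09:30–10:10, 10:20–10:40, 15:10–15:20.
Vera ∩ Pablo: 09:20–10:10, 10:20–10:30, 11:40–12:00, 14:40–16:00.
Vera ∩ Pablo ∩ Bob: 09:20–09:30, 09:50–10:10, 10:20–10:30, 11:40–12:00, 14:40–15:50.
Vera ∩ Pablo ∩ Bob ∩ Yolanda: 09:20–09:30, 09:50–10:10, 10:20–10:30, 11:40–12:00, 14:40–15:50.
Vera ∩ Pablo ∩ Bob ∩ Yolanda ∩ Sofia: 09:50–10:10, 10:20–10:30, 15:10–15:20.
Windows ≥ 20 min: 09:50–10:10.
Latest start in the last window 09:50–10:10 is 10:10 − 20 min = 09:50.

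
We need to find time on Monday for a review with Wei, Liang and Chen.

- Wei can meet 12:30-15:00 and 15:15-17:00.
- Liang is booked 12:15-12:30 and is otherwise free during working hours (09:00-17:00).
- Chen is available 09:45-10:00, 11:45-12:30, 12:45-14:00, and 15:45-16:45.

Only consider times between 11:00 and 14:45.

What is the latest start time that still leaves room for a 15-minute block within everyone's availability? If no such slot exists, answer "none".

Liang free within 09:00–17:00: 09:00–12:15, 12:30–17:00.
Wei ∩ Liang: 12:30–15:00, 15:15–17:00.
Wei ∩ Liang ∩ Chen: 12:45–14:00, 15:45–16:45.
Restricted to 11:00–14:45: 12:45–14:00.
Windows ≥ 15 min: 12:45–14:00.
Latest start in the last window 12:45–14:00 is 14:00 − 15 min = 13:45.

13:45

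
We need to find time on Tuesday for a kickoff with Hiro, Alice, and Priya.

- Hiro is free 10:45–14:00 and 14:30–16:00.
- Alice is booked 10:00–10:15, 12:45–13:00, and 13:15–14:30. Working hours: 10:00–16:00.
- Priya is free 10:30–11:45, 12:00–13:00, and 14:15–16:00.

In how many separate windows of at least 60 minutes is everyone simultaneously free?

2

Alice free within 10:00–16:00: 10:15–12:45, 13:00–13:15, 14:30–16:00.
Hiro ∩ Alice: 10:45–12:45, 13:00–13:15, 14:30–16:00.
Hiro ∩ Alice ∩ Priya: 10:45–11:45, 12:00–12:45, 14:30–16:00.
Windows ≥ 60 min: 10:45–11:45, 14:30–16:00.
That's 2 windows.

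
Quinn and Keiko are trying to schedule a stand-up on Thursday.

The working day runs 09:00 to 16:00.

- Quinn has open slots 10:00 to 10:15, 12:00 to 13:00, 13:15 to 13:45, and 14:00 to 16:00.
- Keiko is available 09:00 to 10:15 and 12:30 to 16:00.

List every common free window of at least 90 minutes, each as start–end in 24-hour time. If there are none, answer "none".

14:00–16:00

Quinn ∩ Keiko: 10:00–10:15, 12:30–13:00, 13:15–13:45, 14:00–16:00.
Windows ≥ 90 min: 14:00–16:00.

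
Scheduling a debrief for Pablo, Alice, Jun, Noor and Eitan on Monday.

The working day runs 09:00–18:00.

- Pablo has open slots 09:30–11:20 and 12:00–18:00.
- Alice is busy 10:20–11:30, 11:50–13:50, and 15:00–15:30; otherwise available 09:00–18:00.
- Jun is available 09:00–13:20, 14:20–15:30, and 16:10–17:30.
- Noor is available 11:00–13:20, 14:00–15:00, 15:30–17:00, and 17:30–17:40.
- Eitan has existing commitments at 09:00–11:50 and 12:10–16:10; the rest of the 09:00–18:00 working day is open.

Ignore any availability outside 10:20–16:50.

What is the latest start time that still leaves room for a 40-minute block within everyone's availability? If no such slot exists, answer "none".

Alice free within 09:00–18:00: 09:00–10:20, 11:30–11:50, 13:50–15:00, 15:30–18:00.
Eitan free within 09:00–18:00: 11:50–12:10, 16:10–18:00.
Pablo ∩ Alice: 09:30–10:20, 13:50–15:00, 15:30–18:00.
Pablo ∩ Alice ∩ Jun: 09:30–10:20, 14:20–15:00, 16:10–17:30.
Pablo ∩ Alice ∩ Jun ∩ Noor: 14:20–15:00, 16:10–17:00.
Pablo ∩ Alice ∩ Jun ∩ Noor ∩ Eitan: 16:10–17:00.
Restricted to 10:20–16:50: 16:10–16:50.
Windows ≥ 40 min: 16:10–16:50.
Latest start in the last window 16:10–16:50 is 16:50 − 40 min = 16:10.

16:10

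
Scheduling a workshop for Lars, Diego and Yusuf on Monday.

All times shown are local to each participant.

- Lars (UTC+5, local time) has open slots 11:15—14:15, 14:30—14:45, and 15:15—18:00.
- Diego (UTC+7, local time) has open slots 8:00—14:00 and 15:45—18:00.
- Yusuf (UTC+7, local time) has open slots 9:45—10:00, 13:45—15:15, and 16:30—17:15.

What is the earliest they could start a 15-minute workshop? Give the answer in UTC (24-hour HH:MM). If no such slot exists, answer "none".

06:45

Lars → UTC: 06:15–09:15, 09:30–09:45, 10:15–13:00.
Diego → UTC: 01:00–07:00, 08:45–11:00.
Yusuf → UTC: 02:45–03:00, 06:45–08:15, 09:30–10:15.
Lars ∩ Diego: 06:15–07:00, 08:45–09:15, 09:30–09:45, 10:15–11:00.
Lars ∩ Diego ∩ Yusuf: 06:45–07:00, 09:30–09:45.
Windows ≥ 15 min: 06:45–07:00, 09:30–09:45.
Earliest such window starts at 06:45.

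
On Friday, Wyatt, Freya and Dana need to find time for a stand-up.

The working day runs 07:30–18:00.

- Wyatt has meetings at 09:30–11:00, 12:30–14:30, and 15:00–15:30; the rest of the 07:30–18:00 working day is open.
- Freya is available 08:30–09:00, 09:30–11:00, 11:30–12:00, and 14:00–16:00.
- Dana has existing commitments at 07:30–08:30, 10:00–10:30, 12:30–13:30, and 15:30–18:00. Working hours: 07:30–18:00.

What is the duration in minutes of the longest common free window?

Wyatt free within 07:30–18:00: 07:30–09:30, 11:00–12:30, 14:30–15:00, 15:30–18:00.
Dana free within 07:30–18:00: 08:30–10:00, 10:30–12:30, 13:30–15:30.
Wyatt ∩ Freya: 08:30–09:00, 11:30–12:00, 14:30–15:00, 15:30–16:00.
Wyatt ∩ Freya ∩ Dana: 08:30–09:00, 11:30–12:00, 14:30–15:00.
Common window lengths: 30, 30, 30 min; longest is 30.

30 minutes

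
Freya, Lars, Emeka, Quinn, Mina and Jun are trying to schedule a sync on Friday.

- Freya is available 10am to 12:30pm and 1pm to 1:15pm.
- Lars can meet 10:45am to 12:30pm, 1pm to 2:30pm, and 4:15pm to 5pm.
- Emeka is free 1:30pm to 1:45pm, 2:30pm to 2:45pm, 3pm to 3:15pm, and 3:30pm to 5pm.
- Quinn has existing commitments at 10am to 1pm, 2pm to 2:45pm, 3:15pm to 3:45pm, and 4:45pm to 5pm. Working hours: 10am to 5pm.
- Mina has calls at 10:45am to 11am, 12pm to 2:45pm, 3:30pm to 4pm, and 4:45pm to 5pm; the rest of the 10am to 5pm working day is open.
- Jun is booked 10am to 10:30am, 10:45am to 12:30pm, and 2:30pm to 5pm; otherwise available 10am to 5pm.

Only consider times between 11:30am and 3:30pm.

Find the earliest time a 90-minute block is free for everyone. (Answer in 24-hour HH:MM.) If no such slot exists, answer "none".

none

Quinn free within 10:00–17:00: 13:00–14:00, 14:45–15:15, 15:45–16:45.
Mina free within 10:00–17:00: 10:00–10:45, 11:00–12:00, 14:45–15:30, 16:00–16:45.
Jun free within 10:00–17:00: 10:30–10:45, 12:30–14:30.
Freya ∩ Lars: 10:45–12:30, 13:00–13:15.
Freya ∩ Lars ∩ Emeka: (none).
Freya ∩ Lars ∩ Emeka ∩ Quinn: (none).
Freya ∩ Lars ∩ Emeka ∩ Quinn ∩ Mina: (none).
Freya ∩ Lars ∩ Emeka ∩ Quinn ∩ Mina ∩ Jun: (none).
Restricted to 11:30–15:30: (none).
Windows ≥ 90 min: (none).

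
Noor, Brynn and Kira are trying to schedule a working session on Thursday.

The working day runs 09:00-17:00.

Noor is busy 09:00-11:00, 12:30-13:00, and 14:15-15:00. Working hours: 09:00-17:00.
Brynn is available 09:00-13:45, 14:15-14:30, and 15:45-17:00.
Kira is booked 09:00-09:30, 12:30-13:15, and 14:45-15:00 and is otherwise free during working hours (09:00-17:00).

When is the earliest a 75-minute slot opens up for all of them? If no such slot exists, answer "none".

Noor free within 09:00–17:00: 11:00–12:30, 13:00–14:15, 15:00–17:00.
Kira free within 09:00–17:00: 09:30–12:30, 13:15–14:45, 15:00–17:00.
Noor ∩ Brynn: 11:00–12:30, 13:00–13:45, 15:45–17:00.
Noor ∩ Brynn ∩ Kira: 11:00–12:30, 13:15–13:45, 15:45–17:00.
Windows ≥ 75 min: 11:00–12:30, 15:45–17:00.
Earliest such window starts at 11:00.

11:00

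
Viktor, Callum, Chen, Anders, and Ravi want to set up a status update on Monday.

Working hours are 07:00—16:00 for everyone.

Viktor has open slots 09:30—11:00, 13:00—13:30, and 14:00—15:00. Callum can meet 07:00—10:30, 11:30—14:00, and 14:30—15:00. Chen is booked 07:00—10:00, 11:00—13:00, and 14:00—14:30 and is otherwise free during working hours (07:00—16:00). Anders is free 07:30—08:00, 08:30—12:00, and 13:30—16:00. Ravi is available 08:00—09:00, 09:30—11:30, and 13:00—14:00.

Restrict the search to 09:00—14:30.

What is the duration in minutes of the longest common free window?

Chen free within 07:00–16:00: 10:00–11:00, 13:00–14:00, 14:30–16:00.
Viktor ∩ Callum: 09:30–10:30, 13:00–13:30, 14:30–15:00.
Viktor ∩ Callum ∩ Chen: 10:00–10:30, 13:00–13:30, 14:30–15:00.
Viktor ∩ Callum ∩ Chen ∩ Anders: 10:00–10:30, 14:30–15:00.
Viktor ∩ Callum ∩ Chen ∩ Anders ∩ Ravi: 10:00–10:30.
Restricted to 09:00–14:30: 10:00–10:30.
Single common window of 30 minutes.

30 minutes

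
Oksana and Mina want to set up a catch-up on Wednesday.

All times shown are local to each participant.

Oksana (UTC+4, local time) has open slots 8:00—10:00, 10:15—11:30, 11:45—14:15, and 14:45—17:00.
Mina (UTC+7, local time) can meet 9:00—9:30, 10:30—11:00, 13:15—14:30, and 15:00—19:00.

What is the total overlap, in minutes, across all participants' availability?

Oksana → UTC: 04:00–06:00, 06:15–07:30, 07:45–10:15, 10:45–13:00.
Mina → UTC: 02:00–02:30, 03:30–04:00, 06:15–07:30, 08:00–12:00.
Oksana ∩ Mina: 06:15–07:30, 08:00–10:15, 10:45–12:00.
Total common minutes: 75 + 135 + 75 = 285.

285 minutes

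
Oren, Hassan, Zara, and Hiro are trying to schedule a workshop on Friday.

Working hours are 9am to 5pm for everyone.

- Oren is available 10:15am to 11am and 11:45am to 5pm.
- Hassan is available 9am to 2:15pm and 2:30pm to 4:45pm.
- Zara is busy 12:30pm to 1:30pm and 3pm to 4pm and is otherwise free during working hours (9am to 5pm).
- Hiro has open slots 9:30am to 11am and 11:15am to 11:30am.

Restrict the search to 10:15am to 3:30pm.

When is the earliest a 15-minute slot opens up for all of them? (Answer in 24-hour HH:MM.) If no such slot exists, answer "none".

10:15

Zara free within 09:00–17:00: 09:00–12:30, 13:30–15:00, 16:00–17:00.
Oren ∩ Hassan: 10:15–11:00, 11:45–14:15, 14:30–16:45.
Oren ∩ Hassan ∩ Zara: 10:15–11:00, 11:45–12:30, 13:30–14:15, 14:30–15:00, 16:00–16:45.
Oren ∩ Hassan ∩ Zara ∩ Hiro: 10:15–11:00.
Restricted to 10:15–15:30: 10:15–11:00.
Windows ≥ 15 min: 10:15–11:00.
Earliest such window starts at 10:15.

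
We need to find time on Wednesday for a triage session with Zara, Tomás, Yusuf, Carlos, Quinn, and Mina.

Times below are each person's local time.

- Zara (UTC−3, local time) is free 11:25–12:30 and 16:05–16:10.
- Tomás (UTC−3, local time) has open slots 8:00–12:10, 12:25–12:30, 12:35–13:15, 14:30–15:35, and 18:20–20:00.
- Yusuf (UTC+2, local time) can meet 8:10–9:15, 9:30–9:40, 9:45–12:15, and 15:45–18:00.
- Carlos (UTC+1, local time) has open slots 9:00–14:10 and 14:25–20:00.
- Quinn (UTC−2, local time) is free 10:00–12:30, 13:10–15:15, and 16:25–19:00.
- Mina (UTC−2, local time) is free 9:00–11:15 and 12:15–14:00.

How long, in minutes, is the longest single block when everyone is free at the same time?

5 minutes

Zara → UTC: 14:25–15:30, 19:05–19:10.
Tomás → UTC: 11:00–15:10, 15:25–15:30, 15:35–16:15, 17:30–18:35, 21:20–23:00.
Yusuf → UTC: 06:10–07:15, 07:30–07:40, 07:45–10:15, 13:45–16:00.
Carlos → UTC: 08:00–13:10, 13:25–19:00.
Quinn → UTC: 12:00–14:30, 15:10–17:15, 18:25–21:00.
Mina → UTC: 11:00–13:15, 14:15–16:00.
Zara ∩ Tomás: 14:25–15:10, 15:25–15:30.
Zara ∩ Tomás ∩ Yusuf: 14:25–15:10, 15:25–15:30.
Zara ∩ Tomás ∩ Yusuf ∩ Carlos: 14:25–15:10, 15:25–15:30.
Zara ∩ Tomás ∩ Yusuf ∩ Carlos ∩ Quinn: 14:25–14:30, 15:25–15:30.
Zara ∩ Tomás ∩ Yusuf ∩ Carlos ∩ Quinn ∩ Mina: 14:25–14:30, 15:25–15:30.
Common window lengths: 5, 5 min; longest is 5.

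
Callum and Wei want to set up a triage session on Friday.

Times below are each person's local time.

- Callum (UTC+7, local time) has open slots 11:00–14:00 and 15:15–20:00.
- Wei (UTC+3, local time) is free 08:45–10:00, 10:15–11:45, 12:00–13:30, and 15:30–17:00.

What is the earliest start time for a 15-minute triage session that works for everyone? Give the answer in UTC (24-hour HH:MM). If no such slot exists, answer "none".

Callum → UTC: 04:00–07:00, 08:15–13:00.
Wei → UTC: 05:45–07:00, 07:15–08:45, 09:00–10:30, 12:30–14:00.
Callum ∩ Wei: 05:45–07:00, 08:15–08:45, 09:00–10:30, 12:30–13:00.
Windows ≥ 15 min: 05:45–07:00, 08:15–08:45, 09:00–10:30, 12:30–13:00.
Earliest such window starts at 05:45.

05:45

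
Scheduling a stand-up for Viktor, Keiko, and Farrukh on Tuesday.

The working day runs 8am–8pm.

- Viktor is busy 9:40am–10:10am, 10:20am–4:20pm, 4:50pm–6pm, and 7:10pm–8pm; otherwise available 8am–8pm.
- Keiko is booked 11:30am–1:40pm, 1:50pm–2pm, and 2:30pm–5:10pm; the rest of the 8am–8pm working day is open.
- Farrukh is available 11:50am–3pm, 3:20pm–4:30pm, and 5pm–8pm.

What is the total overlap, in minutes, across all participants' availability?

Viktor free within 08:00–20:00: 08:00–09:40, 10:10–10:20, 16:20–16:50, 18:00–19:10.
Keiko free within 08:00–20:00: 08:00–11:30, 13:40–13:50, 14:00–14:30, 17:10–20:00.
Viktor ∩ Keiko: 08:00–09:40, 10:10–10:20, 18:00–19:10.
Viktor ∩ Keiko ∩ Farrukh: 18:00–19:10.
Total common minutes: 70.

70 minutes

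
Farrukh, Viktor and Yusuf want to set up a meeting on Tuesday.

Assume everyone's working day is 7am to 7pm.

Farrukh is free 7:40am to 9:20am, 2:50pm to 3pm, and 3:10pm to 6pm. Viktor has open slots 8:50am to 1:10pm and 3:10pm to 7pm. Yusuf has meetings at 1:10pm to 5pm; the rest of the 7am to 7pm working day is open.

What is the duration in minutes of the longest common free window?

Yusuf free within 07:00–19:00: 07:00–13:10, 17:00–19:00.
Farrukh ∩ Viktor: 08:50–09:20, 15:10–18:00.
Farrukh ∩ Viktor ∩ Yusuf: 08:50–09:20, 17:00–18:00.
Common window lengths: 30, 60 min; longest is 60.

60 minutes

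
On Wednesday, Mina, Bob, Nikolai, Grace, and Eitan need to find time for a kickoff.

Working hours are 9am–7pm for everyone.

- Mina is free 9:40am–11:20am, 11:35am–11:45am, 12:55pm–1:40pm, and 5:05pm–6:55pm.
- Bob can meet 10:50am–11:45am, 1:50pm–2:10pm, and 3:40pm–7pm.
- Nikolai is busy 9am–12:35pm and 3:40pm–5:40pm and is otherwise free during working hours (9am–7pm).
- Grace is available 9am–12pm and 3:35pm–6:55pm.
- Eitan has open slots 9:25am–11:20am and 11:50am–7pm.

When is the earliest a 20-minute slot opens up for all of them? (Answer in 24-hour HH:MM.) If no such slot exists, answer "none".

Nikolai free within 09:00–19:00: 12:35–15:40, 17:40–19:00.
Mina ∩ Bob: 10:50–11:20, 11:35–11:45, 17:05–18:55.
Mina ∩ Bob ∩ Nikolai: 17:40–18:55.
Mina ∩ Bob ∩ Nikolai ∩ Grace: 17:40–18:55.
Mina ∩ Bob ∩ Nikolai ∩ Grace ∩ Eitan: 17:40–18:55.
Windows ≥ 20 min: 17:40–18:55.
Earliest such window starts at 17:40.

17:40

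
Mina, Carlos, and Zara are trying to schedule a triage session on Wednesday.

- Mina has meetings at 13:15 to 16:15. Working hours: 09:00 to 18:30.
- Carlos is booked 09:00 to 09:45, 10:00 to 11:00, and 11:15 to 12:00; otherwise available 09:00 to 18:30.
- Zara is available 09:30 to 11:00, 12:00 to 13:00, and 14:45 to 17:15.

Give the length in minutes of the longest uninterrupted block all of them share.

Mina free within 09:00–18:30: 09:00–13:15, 16:15–18:30.
Carlos free within 09:00–18:30: 09:45–10:00, 11:00–11:15, 12:00–18:30.
Mina ∩ Carlos: 09:45–10:00, 11:00–11:15, 12:00–13:15, 16:15–18:30.
Mina ∩ Carlos ∩ Zara: 09:45–10:00, 12:00–13:00, 16:15–17:15.
Common window lengths: 15, 60, 60 min; longest is 60.

60 minutes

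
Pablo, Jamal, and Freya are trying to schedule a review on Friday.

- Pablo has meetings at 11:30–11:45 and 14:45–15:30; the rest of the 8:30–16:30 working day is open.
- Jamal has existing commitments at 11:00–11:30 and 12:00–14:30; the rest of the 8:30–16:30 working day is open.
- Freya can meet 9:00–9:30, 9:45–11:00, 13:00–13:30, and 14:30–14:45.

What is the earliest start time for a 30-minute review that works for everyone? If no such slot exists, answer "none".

Pablo free within 08:30–16:30: 08:30–11:30, 11:45–14:45, 15:30–16:30.
Jamal free within 08:30–16:30: 08:30–11:00, 11:30–12:00, 14:30–16:30.
Pablo ∩ Jamal: 08:30–11:00, 11:45–12:00, 14:30–14:45, 15:30–16:30.
Pablo ∩ Jamal ∩ Freya: 09:00–09:30, 09:45–11:00, 14:30–14:45.
Windows ≥ 30 min: 09:00–09:30, 09:45–11:00.
Earliest such window starts at 09:00.

09:00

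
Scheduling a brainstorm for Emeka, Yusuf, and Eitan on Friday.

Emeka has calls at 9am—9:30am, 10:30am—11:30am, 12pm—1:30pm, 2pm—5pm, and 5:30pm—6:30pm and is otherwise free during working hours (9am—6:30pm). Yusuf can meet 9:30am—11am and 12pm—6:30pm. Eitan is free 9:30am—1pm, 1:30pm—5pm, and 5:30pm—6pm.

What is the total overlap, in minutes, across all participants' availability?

90 minutes

Emeka free within 09:00–18:30: 09:30–10:30, 11:30–12:00, 13:30–14:00, 17:00–17:30.
Emeka ∩ Yusuf: 09:30–10:30, 13:30–14:00, 17:00–17:30.
Emeka ∩ Yusuf ∩ Eitan: 09:30–10:30, 13:30–14:00.
Total common minutes: 60 + 30 = 90.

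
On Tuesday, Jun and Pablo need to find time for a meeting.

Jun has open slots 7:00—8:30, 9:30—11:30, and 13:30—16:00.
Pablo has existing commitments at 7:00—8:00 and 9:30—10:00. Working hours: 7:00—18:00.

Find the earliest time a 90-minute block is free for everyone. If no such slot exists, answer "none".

Pablo free within 07:00–18:00: 08:00–09:30, 10:00–18:00.
Jun ∩ Pablo: 08:00–08:30, 10:00–11:30, 13:30–16:00.
Windows ≥ 90 min: 10:00–11:30, 13:30–16:00.
Earliest such window starts at 10:00.

10:00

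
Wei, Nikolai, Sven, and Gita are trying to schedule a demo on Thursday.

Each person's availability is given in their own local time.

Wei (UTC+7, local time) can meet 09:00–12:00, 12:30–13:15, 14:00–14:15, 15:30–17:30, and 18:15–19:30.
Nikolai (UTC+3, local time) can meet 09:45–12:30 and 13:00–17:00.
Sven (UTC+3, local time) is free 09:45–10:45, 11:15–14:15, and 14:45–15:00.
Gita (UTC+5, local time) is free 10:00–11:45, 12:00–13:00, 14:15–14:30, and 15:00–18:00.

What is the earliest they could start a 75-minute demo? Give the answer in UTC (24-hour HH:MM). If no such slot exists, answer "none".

none

Wei → UTC: 02:00–05:00, 05:30–06:15, 07:00–07:15, 08:30–10:30, 11:15–12:30.
Nikolai → UTC: 06:45–09:30, 10:00–14:00.
Sven → UTC: 06:45–07:45, 08:15–11:15, 11:45–12:00.
Gita → UTC: 05:00–06:45, 07:00–08:00, 09:15–09:30, 10:00–13:00.
Wei ∩ Nikolai: 07:00–07:15, 08:30–09:30, 10:00–10:30, 11:15–12:30.
Wei ∩ Nikolai ∩ Sven: 07:00–07:15, 08:30–09:30, 10:00–10:30, 11:45–12:00.
Wei ∩ Nikolai ∩ Sven ∩ Gita: 07:00–07:15, 09:15–09:30, 10:00–10:30, 11:45–12:00.
Windows ≥ 75 min: (none).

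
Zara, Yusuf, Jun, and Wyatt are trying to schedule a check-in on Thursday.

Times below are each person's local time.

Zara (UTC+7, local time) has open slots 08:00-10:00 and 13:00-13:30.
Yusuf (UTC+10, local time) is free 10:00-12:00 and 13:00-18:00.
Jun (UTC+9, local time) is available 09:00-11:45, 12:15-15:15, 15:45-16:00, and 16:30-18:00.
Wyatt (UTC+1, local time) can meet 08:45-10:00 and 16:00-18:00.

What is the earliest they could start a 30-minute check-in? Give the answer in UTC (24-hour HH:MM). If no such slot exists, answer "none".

none

Zara → UTC: 01:00–03:00, 06:00–06:30.
Yusuf → UTC: 00:00–02:00, 03:00–08:00.
Jun → UTC: 00:00–02:45, 03:15–06:15, 06:45–07:00, 07:30–09:00.
Wyatt → UTC: 07:45–09:00, 15:00–17:00.
Zara ∩ Yusuf: 01:00–02:00, 06:00–06:30.
Zara ∩ Yusuf ∩ Jun: 01:00–02:00, 06:00–06:15.
Zara ∩ Yusuf ∩ Jun ∩ Wyatt: (none).
Windows ≥ 30 min: (none).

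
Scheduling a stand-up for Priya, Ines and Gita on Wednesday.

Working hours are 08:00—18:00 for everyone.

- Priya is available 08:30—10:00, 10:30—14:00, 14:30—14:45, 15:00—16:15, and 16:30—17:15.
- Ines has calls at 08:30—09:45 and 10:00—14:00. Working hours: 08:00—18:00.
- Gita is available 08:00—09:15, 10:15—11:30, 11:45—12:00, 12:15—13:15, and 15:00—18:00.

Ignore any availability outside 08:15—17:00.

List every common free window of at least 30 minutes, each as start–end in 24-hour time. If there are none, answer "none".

Ines free within 08:00–18:00: 08:00–08:30, 09:45–10:00, 14:00–18:00.
Priya ∩ Ines: 09:45–10:00, 14:30–14:45, 15:00–16:15, 16:30–17:15.
Priya ∩ Ines ∩ Gita: 15:00–16:15, 16:30–17:15.
Restricted to 08:15–17:00: 15:00–16:15, 16:30–17:00.
Windows ≥ 30 min: 15:00–16:15, 16:30–17:00.

15:00–16:15, 16:30–17:00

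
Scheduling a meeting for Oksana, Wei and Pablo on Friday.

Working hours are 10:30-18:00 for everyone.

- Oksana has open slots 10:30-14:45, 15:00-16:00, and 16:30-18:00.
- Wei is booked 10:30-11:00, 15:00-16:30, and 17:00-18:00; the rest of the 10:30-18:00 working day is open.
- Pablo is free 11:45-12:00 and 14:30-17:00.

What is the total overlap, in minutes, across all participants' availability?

60 minutes

Wei free within 10:30–18:00: 11:00–15:00, 16:30–17:00.
Oksana ∩ Wei: 11:00–14:45, 16:30–17:00.
Oksana ∩ Wei ∩ Pablo: 11:45–12:00, 14:30–14:45, 16:30–17:00.
Total common minutes: 15 + 15 + 30 = 60.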